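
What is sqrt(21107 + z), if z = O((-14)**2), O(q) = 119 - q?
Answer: sqrt(21030) ≈ 145.02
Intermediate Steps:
z = -77 (z = 119 - 1*(-14)**2 = 119 - 1*196 = 119 - 196 = -77)
sqrt(21107 + z) = sqrt(21107 - 77) = sqrt(21030)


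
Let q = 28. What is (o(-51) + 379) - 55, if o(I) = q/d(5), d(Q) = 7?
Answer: 328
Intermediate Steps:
o(I) = 4 (o(I) = 28/7 = 28*(⅐) = 4)
(o(-51) + 379) - 55 = (4 + 379) - 55 = 383 - 55 = 328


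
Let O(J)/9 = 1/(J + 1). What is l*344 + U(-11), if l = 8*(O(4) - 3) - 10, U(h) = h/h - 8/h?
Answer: -370737/55 ≈ -6740.7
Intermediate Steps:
U(h) = 1 - 8/h
O(J) = 9/(1 + J) (O(J) = 9/(J + 1) = 9/(1 + J))
l = -98/5 (l = 8*(9/(1 + 4) - 3) - 10 = 8*(9/5 - 3) - 10 = 8*(-6/5) - 10 = -48/5 - 10 = -98/5 ≈ -19.600)
l*344 + U(-11) = -98/5*344 + (-8 - 11)/(-11) = -33712/5 - 1/11*(-19) = -33712/5 + 19/11 = -370737/55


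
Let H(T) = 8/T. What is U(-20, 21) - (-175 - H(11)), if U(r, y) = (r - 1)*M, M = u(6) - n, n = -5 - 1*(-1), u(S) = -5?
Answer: 2164/11 ≈ 196.73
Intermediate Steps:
n = -4 (n = -5 + 1 = -4)
M = -1 (M = -5 - 1*(-4) = -5 + 4 = -1)
U(r, y) = 1 - r (U(r, y) = (r - 1)*(-1) = (-1 + r)*(-1) = 1 - r)
U(-20, 21) - (-175 - H(11)) = (1 - 1*(-20)) - (-175 - 8/11) = (1 + 20) - (-175 - 8/11) = 21 - (-175 - 1*8/11) = 21 - (-175 - 8/11) = 21 - 1*(-1933/11) = 21 + 1933/11 = 2164/11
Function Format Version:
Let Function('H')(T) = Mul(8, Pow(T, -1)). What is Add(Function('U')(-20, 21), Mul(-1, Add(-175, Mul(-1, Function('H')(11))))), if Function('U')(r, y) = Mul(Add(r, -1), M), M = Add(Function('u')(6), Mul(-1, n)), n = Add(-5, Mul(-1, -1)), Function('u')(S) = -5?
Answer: Rational(2164, 11) ≈ 196.73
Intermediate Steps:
n = -4 (n = Add(-5, 1) = -4)
M = -1 (M = Add(-5, Mul(-1, -4)) = Add(-5, 4) = -1)
Function('U')(r, y) = Add(1, Mul(-1, r)) (Function('U')(r, y) = Mul(Add(r, -1), -1) = Mul(Add(-1, r), -1) = Add(1, Mul(-1, r)))
Add(Function('U')(-20, 21), Mul(-1, Add(-175, Mul(-1, Function('H')(11))))) = Add(Add(1, Mul(-1, -20)), Mul(-1, Add(-175, Mul(-1, Mul(8, Pow(11, -1)))))) = Add(Add(1, 20), Mul(-1, Add(-175, Mul(-1, Mul(8, Rational(1, 11)))))) = Add(21, Mul(-1, Add(-175, Mul(-1, Rational(8, 11))))) = Add(21, Mul(-1, Add(-175, Rational(-8, 11)))) = Add(21, Mul(-1, Rational(-1933, 11))) = Add(21, Rational(1933, 11)) = Rational(2164, 11)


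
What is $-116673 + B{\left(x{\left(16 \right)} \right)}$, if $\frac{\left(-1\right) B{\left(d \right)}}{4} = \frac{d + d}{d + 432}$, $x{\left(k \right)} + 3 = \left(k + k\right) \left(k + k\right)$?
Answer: $- \frac{169534037}{1453} \approx -1.1668 \cdot 10^{5}$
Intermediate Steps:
$x{\left(k \right)} = -3 + 4 k^{2}$ ($x{\left(k \right)} = -3 + \left(k + k\right) \left(k + k\right) = -3 + 2 k 2 k = -3 + 4 k^{2}$)
$B{\left(d \right)} = - \frac{8 d}{432 + d}$ ($B{\left(d \right)} = - 4 \frac{d + d}{d + 432} = - 4 \frac{2 d}{432 + d} = - \frac{8 d}{432 + d}$)
$-116673 + B{\left(x{\left(16 \right)} \right)} = -116673 - \frac{8 \left(-3 + 4 \cdot 16^{2}\right)}{432 - \left(3 - 4 \cdot 16^{2}\right)} = -116673 - \frac{8 \left(-3 + 4 \cdot 256\right)}{432 + \left(-3 + 4 \cdot 256\right)} = -116673 - \frac{8 \left(-3 + 1024\right)}{432 + \left(-3 + 1024\right)} = -116673 - \frac{8168}{432 + 1021} = -116673 - \frac{8168}{1453} = - \frac{169534037}{1453}$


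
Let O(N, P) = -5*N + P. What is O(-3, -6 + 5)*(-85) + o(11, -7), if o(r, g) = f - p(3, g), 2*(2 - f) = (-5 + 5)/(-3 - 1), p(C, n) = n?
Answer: -1181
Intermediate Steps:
f = 2 (f = 2 - (-5 + 5)/(2*(-3 - 1)) = 2 - 0/(-4) = 2 - 0*(-1)/4 = 2 - 1/2*0 = 2 + 0 = 2)
O(N, P) = P - 5*N
o(r, g) = 2 - g
O(-3, -6 + 5)*(-85) + o(11, -7) = ((-6 + 5) - 5*(-3))*(-85) + (2 - 1*(-7)) = (-1 + 15)*(-85) + (2 + 7) = 14*(-85) + 9 = -1190 + 9 = -1181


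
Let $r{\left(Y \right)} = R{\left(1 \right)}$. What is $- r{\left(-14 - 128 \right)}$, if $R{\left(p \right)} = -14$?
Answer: $14$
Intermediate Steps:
$r{\left(Y \right)} = -14$
$- r{\left(-14 - 128 \right)} = \left(-1\right) \left(-14\right) = 14$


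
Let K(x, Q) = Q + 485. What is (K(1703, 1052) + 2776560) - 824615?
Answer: 1953482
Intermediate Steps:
K(x, Q) = 485 + Q
(K(1703, 1052) + 2776560) - 824615 = ((485 + 1052) + 2776560) - 824615 = (1537 + 2776560) - 824615 = 2778097 - 824615 = 1953482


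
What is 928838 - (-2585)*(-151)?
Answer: 538503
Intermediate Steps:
928838 - (-2585)*(-151) = 928838 - 1*390335 = 928838 - 390335 = 538503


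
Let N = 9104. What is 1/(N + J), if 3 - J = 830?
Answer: 1/8277 ≈ 0.00012082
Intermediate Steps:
J = -827 (J = 3 - 1*830 = 3 - 830 = -827)
1/(N + J) = 1/(9104 - 827) = 1/8277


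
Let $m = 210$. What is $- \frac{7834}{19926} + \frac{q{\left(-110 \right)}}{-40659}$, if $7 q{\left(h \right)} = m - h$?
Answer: $- \frac{372672427}{945199773} \approx -0.39428$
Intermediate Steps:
$q{\left(h \right)} = 30 - \frac{h}{7}$ ($q{\left(h \right)} = \frac{210 - h}{7} = 30 - \frac{h}{7}$)
$- \frac{7834}{19926} + \frac{q{\left(-110 \right)}}{-40659} = - \frac{7834}{19926} + \frac{30 - - \frac{110}{7}}{-40659} = \left(-7834\right) \frac{1}{19926} + \left(30 + \frac{110}{7}\right) \left(- \frac{1}{40659}\right) = - \frac{3917}{9963} + \frac{320}{7} \left(- \frac{1}{40659}\right) = - \frac{3917}{9963} - \frac{320}{284613} = - \frac{372672427}{945199773}$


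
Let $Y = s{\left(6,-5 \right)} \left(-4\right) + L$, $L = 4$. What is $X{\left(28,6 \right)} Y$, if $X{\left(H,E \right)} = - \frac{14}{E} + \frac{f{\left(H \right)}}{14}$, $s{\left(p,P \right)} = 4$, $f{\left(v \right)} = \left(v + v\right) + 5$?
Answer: $- \frac{170}{7} \approx -24.286$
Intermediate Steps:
$f{\left(v \right)} = 5 + 2 v$ ($f{\left(v \right)} = 2 v + 5 = 5 + 2 v$)
$Y = -12$ ($Y = 4 \left(-4\right) + 4 = -16 + 4 = -12$)
$X{\left(H,E \right)} = \frac{5}{14} - \frac{14}{E} + \frac{H}{7}$ ($X{\left(H,E \right)} = - \frac{14}{E} + \frac{5 + 2 H}{14} = - \frac{14}{E} + \left(5 + 2 H\right) \frac{1}{14} = - \frac{14}{E} + \left(\frac{5}{14} + \frac{H}{7}\right) = \frac{5}{14} - \frac{14}{E} + \frac{H}{7}$)
$X{\left(28,6 \right)} Y = \left(\frac{5}{14} - \frac{14}{6} + \frac{1}{7} \cdot 28\right) \left(-12\right) = \left(\frac{5}{14} - \frac{7}{3} + 4\right) \left(-12\right) = \frac{85}{42} \left(-12\right) = - \frac{170}{7}$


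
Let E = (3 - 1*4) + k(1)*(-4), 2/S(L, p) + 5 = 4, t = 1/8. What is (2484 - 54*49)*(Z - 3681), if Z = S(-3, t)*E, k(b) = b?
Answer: 594702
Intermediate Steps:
t = ⅛ ≈ 0.12500
S(L, p) = -2 (S(L, p) = 2/(-5 + 4) = 2/(-1) = 2*(-1) = -2)
E = -5 (E = (3 - 1*4) + 1*(-4) = (3 - 4) - 4 = -1 - 4 = -5)
Z = 10 (Z = -2*(-5) = 10)
(2484 - 54*49)*(Z - 3681) = (2484 - 54*49)*(10 - 3681) = (2484 - 2646)*(-3671) = -162*(-3671) = 594702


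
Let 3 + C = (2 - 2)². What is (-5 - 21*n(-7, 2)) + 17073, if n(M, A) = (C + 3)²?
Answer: 17068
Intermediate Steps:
C = -3 (C = -3 + (2 - 2)² = -3 + 0² = -3 + 0 = -3)
n(M, A) = 0 (n(M, A) = (-3 + 3)² = 0² = 0)
(-5 - 21*n(-7, 2)) + 17073 = (-5 - 21*0) + 17073 = (-5 + 0) + 17073 = -5 + 17073 = 17068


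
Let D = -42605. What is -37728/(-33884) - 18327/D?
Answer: 557098377/360906955 ≈ 1.5436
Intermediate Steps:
-37728/(-33884) - 18327/D = -37728/(-33884) - 18327/(-42605) = -37728*(-1/33884) - 18327*(-1/42605) = 9432/8471 + 18327/42605 = 557098377/360906955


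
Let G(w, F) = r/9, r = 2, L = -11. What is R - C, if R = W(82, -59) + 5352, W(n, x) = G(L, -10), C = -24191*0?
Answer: 48170/9 ≈ 5352.2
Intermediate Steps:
C = 0
G(w, F) = 2/9
W(n, x) = 2/9
R = 48170/9 (R = 2/9 + 5352 = 48170/9 ≈ 5352.2)
R - C = 48170/9 - 1*0 = 48170/9 + 0 = 48170/9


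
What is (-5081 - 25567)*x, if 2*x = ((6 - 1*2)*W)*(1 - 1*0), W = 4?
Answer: -245184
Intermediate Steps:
x = 8 (x = (((6 - 1*2)*4)*(1 - 1*0))/2 = (((6 - 2)*4)*(1 + 0))/2 = ((4*4)*1)/2 = (16*1)/2 = (1/2)*16 = 8)
(-5081 - 25567)*x = (-5081 - 25567)*8 = -30648*8 = -245184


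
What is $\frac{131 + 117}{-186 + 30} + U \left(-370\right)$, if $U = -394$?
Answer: $\frac{5685358}{39} \approx 1.4578 \cdot 10^{5}$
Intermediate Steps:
$\frac{131 + 117}{-186 + 30} + U \left(-370\right) = \frac{131 + 117}{-186 + 30} - -145780 = \frac{248}{-156} + 145780 = 248 \left(- \frac{1}{156}\right) + 145780 = - \frac{62}{39} + 145780 = \frac{5685358}{39}$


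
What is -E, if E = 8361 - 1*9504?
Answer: 1143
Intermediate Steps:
E = -1143 (E = 8361 - 9504 = -1143)
-E = -1*(-1143) = 1143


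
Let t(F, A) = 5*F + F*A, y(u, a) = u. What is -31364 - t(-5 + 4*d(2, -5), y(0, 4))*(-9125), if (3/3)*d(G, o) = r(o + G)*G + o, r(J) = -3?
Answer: -2266989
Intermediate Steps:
d(G, o) = o - 3*G (d(G, o) = -3*G + o = o - 3*G)
t(F, A) = 5*F + A*F
-31364 - t(-5 + 4*d(2, -5), y(0, 4))*(-9125) = -31364 - (-5 + 4*(-5 - 3*2))*(5 + 0)*(-9125) = -31364 - (-5 + 4*(-5 - 6))*5*(-9125) = -31364 - (-5 + 4*(-11))*5*(-9125) = -31364 - (-5 - 44)*5*(-9125) = -31364 - (-49*5)*(-9125) = -31364 - (-245)*(-9125) = -31364 - 1*2235625 = -31364 - 2235625 = -2266989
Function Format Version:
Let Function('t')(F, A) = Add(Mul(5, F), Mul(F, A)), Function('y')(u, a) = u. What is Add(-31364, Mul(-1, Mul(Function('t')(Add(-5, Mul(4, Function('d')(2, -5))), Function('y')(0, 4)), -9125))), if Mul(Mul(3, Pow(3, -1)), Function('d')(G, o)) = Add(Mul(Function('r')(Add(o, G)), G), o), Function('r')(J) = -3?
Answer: -2266989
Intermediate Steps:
Function('d')(G, o) = Add(o, Mul(-3, G)) (Function('d')(G, o) = Add(Mul(-3, G), o) = Add(o, Mul(-3, G)))
Function('t')(F, A) = Add(Mul(5, F), Mul(A, F))
Add(-31364, Mul(-1, Mul(Function('t')(Add(-5, Mul(4, Function('d')(2, -5))), Function('y')(0, 4)), -9125))) = Add(-31364, Mul(-1, Mul(Mul(Add(-5, Mul(4, Add(-5, Mul(-3, 2)))), Add(5, 0)), -9125))) = Add(-31364, Mul(-1, Mul(Mul(Add(-5, Mul(4, Add(-5, -6))), 5), -9125))) = Add(-31364, Mul(-1, Mul(Mul(Add(-5, Mul(4, -11)), 5), -9125))) = Add(-31364, Mul(-1, Mul(Mul(Add(-5, -44), 5), -9125))) = Add(-31364, Mul(-1, Mul(Mul(-49, 5), -9125))) = Add(-31364, Mul(-1, Mul(-245, -9125))) = Add(-31364, Mul(-1, 2235625)) = Add(-31364, -2235625) = -2266989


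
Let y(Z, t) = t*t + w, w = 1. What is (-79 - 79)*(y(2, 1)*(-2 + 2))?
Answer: 0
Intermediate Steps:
y(Z, t) = 1 + t**2 (y(Z, t) = t*t + 1 = t**2 + 1 = 1 + t**2)
(-79 - 79)*(y(2, 1)*(-2 + 2)) = (-79 - 79)*((1 + 1**2)*(-2 + 2)) = -158*(1 + 1)*0 = -316*0 = -158*0 = 0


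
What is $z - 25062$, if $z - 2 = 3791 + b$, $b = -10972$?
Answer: $-32241$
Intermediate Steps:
$z = -7179$ ($z = 2 + \left(3791 - 10972\right) = 2 - 7181 = -7179$)
$z - 25062 = -7179 - 25062 = -32241$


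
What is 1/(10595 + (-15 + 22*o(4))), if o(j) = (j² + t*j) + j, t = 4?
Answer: 1/11372 ≈ 8.7935e-5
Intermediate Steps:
o(j) = j² + 5*j (o(j) = (j² + 4*j) + j = j² + 5*j)
1/(10595 + (-15 + 22*o(4))) = 1/(10595 + (-15 + 22*(4*(5 + 4)))) = 1/(10595 + (-15 + 22*(4*9))) = 1/(10595 + (-15 + 22*36)) = 1/(10595 + (-15 + 792)) = 1/(10595 + 777) = 1/11372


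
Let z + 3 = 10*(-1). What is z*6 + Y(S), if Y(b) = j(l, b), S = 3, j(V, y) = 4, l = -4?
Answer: -74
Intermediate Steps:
Y(b) = 4
z = -13 (z = -3 + 10*(-1) = -3 - 10 = -13)
z*6 + Y(S) = -13*6 + 4 = -78 + 4 = -74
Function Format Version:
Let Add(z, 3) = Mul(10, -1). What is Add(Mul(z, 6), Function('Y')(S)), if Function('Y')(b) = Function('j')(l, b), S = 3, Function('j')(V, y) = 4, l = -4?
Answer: -74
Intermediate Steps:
Function('Y')(b) = 4
z = -13 (z = Add(-3, Mul(10, -1)) = Add(-3, -10) = -13)
Add(Mul(z, 6), Function('Y')(S)) = Add(Mul(-13, 6), 4) = Add(-78, 4) = -74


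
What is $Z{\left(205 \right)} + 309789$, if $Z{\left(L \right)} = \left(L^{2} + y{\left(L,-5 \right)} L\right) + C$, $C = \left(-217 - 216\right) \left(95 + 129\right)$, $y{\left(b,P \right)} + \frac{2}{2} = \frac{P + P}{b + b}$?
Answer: $254612$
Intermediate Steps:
$y{\left(b,P \right)} = -1 + \frac{P}{b}$ ($y{\left(b,P \right)} = -1 + \frac{P + P}{b + b} = -1 + \frac{2 P}{2 b} = -1 + 2 P \frac{1}{2 b} = -1 + \frac{P}{b}$)
$C = -96992$ ($C = \left(-433\right) 224 = -96992$)
$Z{\left(L \right)} = -96997 + L^{2} - L$ ($Z{\left(L \right)} = \left(L^{2} + \frac{-5 - L}{L} L\right) - 96992 = \left(L^{2} - \left(5 + L\right)\right) - 96992 = \left(-5 + L^{2} - L\right) - 96992 = -96997 + L^{2} - L$)
$Z{\left(205 \right)} + 309789 = \left(-96997 + 205^{2} - 205\right) + 309789 = \left(-96997 + 42025 - 205\right) + 309789 = -55177 + 309789 = 254612$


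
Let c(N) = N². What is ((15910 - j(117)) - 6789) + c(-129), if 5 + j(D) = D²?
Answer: 12078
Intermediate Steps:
j(D) = -5 + D²
((15910 - j(117)) - 6789) + c(-129) = ((15910 - (-5 + 117²)) - 6789) + (-129)² = ((15910 - (-5 + 13689)) - 6789) + 16641 = ((15910 - 1*13684) - 6789) + 16641 = ((15910 - 13684) - 6789) + 16641 = (2226 - 6789) + 16641 = -4563 + 16641 = 12078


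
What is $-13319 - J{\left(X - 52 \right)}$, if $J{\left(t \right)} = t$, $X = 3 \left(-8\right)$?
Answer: $-13243$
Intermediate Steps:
$X = -24$
$-13319 - J{\left(X - 52 \right)} = -13319 - \left(-24 - 52\right) = -13319 - -76 = -13319 + 76 = -13243$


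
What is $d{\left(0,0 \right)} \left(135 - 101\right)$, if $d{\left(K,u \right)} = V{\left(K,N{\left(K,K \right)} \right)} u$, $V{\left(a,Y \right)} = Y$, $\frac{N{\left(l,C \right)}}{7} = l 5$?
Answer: $0$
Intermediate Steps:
$N{\left(l,C \right)} = 35 l$ ($N{\left(l,C \right)} = 7 l 5 = 7 \cdot 5 l = 35 l$)
$d{\left(K,u \right)} = 35 K u$
$d{\left(0,0 \right)} \left(135 - 101\right) = 35 \cdot 0 \cdot 0 \left(135 - 101\right) = 0 \cdot 34 = 0$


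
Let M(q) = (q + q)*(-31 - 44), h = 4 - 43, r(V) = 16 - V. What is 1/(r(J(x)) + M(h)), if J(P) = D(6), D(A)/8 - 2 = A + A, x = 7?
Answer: 1/5754 ≈ 0.00017379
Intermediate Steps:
D(A) = 16 + 16*A (D(A) = 16 + 8*(A + A) = 16 + 8*(2*A) = 16 + 16*A)
J(P) = 112 (J(P) = 16 + 16*6 = 16 + 96 = 112)
h = -39
M(q) = -150*q (M(q) = (2*q)*(-75) = -150*q)
1/(r(J(x)) + M(h)) = 1/((16 - 1*112) - 150*(-39)) = 1/((16 - 112) + 5850) = 1/(-96 + 5850) = 1/5754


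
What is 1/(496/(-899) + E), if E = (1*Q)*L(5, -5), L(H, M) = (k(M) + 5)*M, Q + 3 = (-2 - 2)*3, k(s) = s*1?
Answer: -29/16 ≈ -1.8125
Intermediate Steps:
k(s) = s
Q = -15 (Q = -3 + (-2 - 2)*3 = -3 - 4*3 = -3 - 12 = -15)
L(H, M) = M*(5 + M) (L(H, M) = (M + 5)*M = (5 + M)*M = M*(5 + M))
E = 0 (E = (1*(-15))*(-5*(5 - 5)) = -(-75)*0 = -15*0 = 0)
1/(496/(-899) + E) = 1/(496/(-899) + 0) = 1/(496*(-1/899) + 0) = 1/(-16/29 + 0) = 1/(-16/29) = -29/16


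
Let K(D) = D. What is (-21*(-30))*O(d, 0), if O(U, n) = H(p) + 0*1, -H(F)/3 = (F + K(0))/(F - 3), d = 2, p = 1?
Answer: 945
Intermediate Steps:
H(F) = -3*F/(-3 + F) (H(F) = -3*(F + 0)/(F - 3) = -3*F/(-3 + F))
O(U, n) = 3/2 (O(U, n) = -3*1/(-3 + 1) + 0*1 = -3*1/(-2) + 0 = -3*1*(-½) + 0 = 3/2 + 0 = 3/2)
(-21*(-30))*O(d, 0) = -21*(-30)*(3/2) = 630*(3/2) = 945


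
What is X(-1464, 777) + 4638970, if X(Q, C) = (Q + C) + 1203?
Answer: 4639486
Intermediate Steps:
X(Q, C) = 1203 + C + Q (X(Q, C) = (C + Q) + 1203 = 1203 + C + Q)
X(-1464, 777) + 4638970 = (1203 + 777 - 1464) + 4638970 = 516 + 4638970 = 4639486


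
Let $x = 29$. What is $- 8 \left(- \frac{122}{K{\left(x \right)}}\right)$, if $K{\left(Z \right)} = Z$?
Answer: $\frac{976}{29} \approx 33.655$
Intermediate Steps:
$- 8 \left(- \frac{122}{K{\left(x \right)}}\right) = - 8 \left(- \frac{122}{29}\right) = - 8 \left(\left(-122\right) \frac{1}{29}\right) = \left(-8\right) \left(- \frac{122}{29}\right) = \frac{976}{29}$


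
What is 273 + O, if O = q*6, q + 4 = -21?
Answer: 123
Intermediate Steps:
q = -25 (q = -4 - 21 = -25)
O = -150 (O = -25*6 = -150)
273 + O = 273 - 150 = 123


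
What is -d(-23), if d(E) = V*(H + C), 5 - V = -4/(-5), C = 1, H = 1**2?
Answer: -42/5 ≈ -8.4000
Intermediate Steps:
H = 1
V = 21/5 (V = 5 - (-4)/(-5) = 5 - (-4)*(-1)/5 = 5 - 1*4/5 = 5 - 4/5 = 21/5 ≈ 4.2000)
d(E) = 42/5 (d(E) = 21*(1 + 1)/5 = (21/5)*2 = 42/5)
-d(-23) = -1*42/5 = -42/5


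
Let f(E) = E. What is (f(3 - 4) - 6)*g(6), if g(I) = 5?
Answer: -35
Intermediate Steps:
(f(3 - 4) - 6)*g(6) = ((3 - 4) - 6)*5 = (-1 - 6)*5 = -7*5 = -35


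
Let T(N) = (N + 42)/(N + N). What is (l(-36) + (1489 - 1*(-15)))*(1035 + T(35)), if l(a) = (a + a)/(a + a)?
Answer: 3118661/2 ≈ 1.5593e+6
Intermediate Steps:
l(a) = 1 (l(a) = (2*a)/((2*a)) = (2*a)*(1/(2*a)) = 1)
T(N) = (42 + N)/(2*N) (T(N) = (42 + N)/((2*N)) = (42 + N)*(1/(2*N)) = (42 + N)/(2*N))
(l(-36) + (1489 - 1*(-15)))*(1035 + T(35)) = (1 + (1489 - 1*(-15)))*(1035 + (1/2)*(42 + 35)/35) = (1 + (1489 + 15))*(1035 + (1/2)*(1/35)*77) = (1 + 1504)*(1035 + 11/10) = 1505*(10361/10) = 3118661/2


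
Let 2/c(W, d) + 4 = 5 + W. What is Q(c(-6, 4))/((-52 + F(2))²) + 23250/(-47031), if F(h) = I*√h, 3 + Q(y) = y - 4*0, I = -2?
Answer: -35296736551/71216848520 + 221*√2/2271380 ≈ -0.49549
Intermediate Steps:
c(W, d) = 2/(1 + W) (c(W, d) = 2/(-4 + (5 + W)) = 2/(1 + W))
Q(y) = -3 + y (Q(y) = -3 + (y - 4*0) = -3 + (y + 0) = -3 + y)
F(h) = -2*√h
Q(c(-6, 4))/((-52 + F(2))²) + 23250/(-47031) = (-3 + 2/(1 - 6))/((-52 - 2*√2)²) + 23250/(-47031) = (-3 + 2/(-5))/(-52 - 2*√2)² + 23250*(-1/47031) = (-3 + 2*(-⅕))/(-52 - 2*√2)² - 7750/15677 = (-3 - ⅖)/(-52 - 2*√2)² - 7750/15677 = -17/(5*(-52 - 2*√2)²) - 7750/15677 = -7750/15677 - 17/(5*(-52 - 2*√2)²)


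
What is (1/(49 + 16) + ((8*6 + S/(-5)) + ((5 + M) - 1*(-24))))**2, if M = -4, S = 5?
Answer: 21911761/4225 ≈ 5186.2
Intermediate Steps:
(1/(49 + 16) + ((8*6 + S/(-5)) + ((5 + M) - 1*(-24))))**2 = (1/(49 + 16) + ((8*6 + 5/(-5)) + ((5 - 4) - 1*(-24))))**2 = (1/65 + ((48 + 5*(-1/5)) + (1 + 24)))**2 = (1/65 + ((48 - 1) + 25))**2 = (1/65 + (47 + 25))**2 = (1/65 + 72)**2 = (4681/65)**2 = 21911761/4225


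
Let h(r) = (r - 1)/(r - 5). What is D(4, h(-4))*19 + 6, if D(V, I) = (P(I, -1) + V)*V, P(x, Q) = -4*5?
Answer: -1210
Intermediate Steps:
P(x, Q) = -20
h(r) = (-1 + r)/(-5 + r)
D(V, I) = V*(-20 + V) (D(V, I) = (-20 + V)*V = V*(-20 + V))
D(4, h(-4))*19 + 6 = (4*(-20 + 4))*19 + 6 = (4*(-16))*19 + 6 = -64*19 + 6 = -1216 + 6 = -1210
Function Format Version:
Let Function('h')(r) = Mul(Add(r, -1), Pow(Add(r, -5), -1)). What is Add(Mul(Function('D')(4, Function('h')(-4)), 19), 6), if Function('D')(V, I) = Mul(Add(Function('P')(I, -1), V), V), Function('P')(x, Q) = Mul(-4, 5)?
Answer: -1210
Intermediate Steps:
Function('P')(x, Q) = -20
Function('h')(r) = Mul(Pow(Add(-5, r), -1), Add(-1, r)) (Function('h')(r) = Mul(Add(-1, r), Pow(Add(-5, r), -1)) = Mul(Pow(Add(-5, r), -1), Add(-1, r)))
Function('D')(V, I) = Mul(V, Add(-20, V)) (Function('D')(V, I) = Mul(Add(-20, V), V) = Mul(V, Add(-20, V)))
Add(Mul(Function('D')(4, Function('h')(-4)), 19), 6) = Add(Mul(Mul(4, Add(-20, 4)), 19), 6) = Add(Mul(Mul(4, -16), 19), 6) = Add(Mul(-64, 19), 6) = Add(-1216, 6) = -1210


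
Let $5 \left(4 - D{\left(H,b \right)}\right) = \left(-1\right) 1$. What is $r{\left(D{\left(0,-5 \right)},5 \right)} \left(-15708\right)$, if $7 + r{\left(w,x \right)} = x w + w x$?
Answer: $-549780$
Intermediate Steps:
$D{\left(H,b \right)} = \frac{21}{5}$ ($D{\left(H,b \right)} = 4 - \frac{\left(-1\right) 1}{5} = 4 - - \frac{1}{5} = 4 + \frac{1}{5} = \frac{21}{5}$)
$r{\left(w,x \right)} = -7 + 2 w x$ ($r{\left(w,x \right)} = -7 + \left(x w + w x\right) = -7 + \left(w x + w x\right) = -7 + 2 w x$)
$r{\left(D{\left(0,-5 \right)},5 \right)} \left(-15708\right) = \left(-7 + 2 \cdot \frac{21}{5} \cdot 5\right) \left(-15708\right) = \left(-7 + 42\right) \left(-15708\right) = 35 \left(-15708\right) = -549780$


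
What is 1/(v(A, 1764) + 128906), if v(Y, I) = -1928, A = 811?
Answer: 1/126978 ≈ 7.8754e-6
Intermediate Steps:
1/(v(A, 1764) + 128906) = 1/(-1928 + 128906) = 1/126978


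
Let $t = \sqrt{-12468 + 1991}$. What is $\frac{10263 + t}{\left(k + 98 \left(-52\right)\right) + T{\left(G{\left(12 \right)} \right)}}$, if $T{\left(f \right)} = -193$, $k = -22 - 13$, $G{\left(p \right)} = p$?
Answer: $- \frac{933}{484} - \frac{i \sqrt{10477}}{5324} \approx -1.9277 - 0.019226 i$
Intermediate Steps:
$k = -35$
$t = i \sqrt{10477}$ ($t = \sqrt{-10477} = i \sqrt{10477} \approx 102.36 i$)
$\frac{10263 + t}{\left(k + 98 \left(-52\right)\right) + T{\left(G{\left(12 \right)} \right)}} = \frac{10263 + i \sqrt{10477}}{\left(-35 + 98 \left(-52\right)\right) - 193} = \frac{10263 + i \sqrt{10477}}{\left(-35 - 5096\right) - 193} = \frac{10263 + i \sqrt{10477}}{-5131 - 193} = \frac{10263 + i \sqrt{10477}}{-5324} = \left(10263 + i \sqrt{10477}\right) \left(- \frac{1}{5324}\right) = - \frac{933}{484} - \frac{i \sqrt{10477}}{5324}$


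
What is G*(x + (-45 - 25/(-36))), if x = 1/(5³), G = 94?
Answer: -9368933/2250 ≈ -4164.0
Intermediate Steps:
x = 1/125 ≈ 0.0080000
G*(x + (-45 - 25/(-36))) = 94*(1/125 + (-45 - 25/(-36))) = 94*(1/125 + (-45 - 25*(-1)/36)) = 94*(1/125 + (-45 - 1*(-25/36))) = 94*(1/125 + (-45 + 25/36)) = 94*(1/125 - 1595/36) = 94*(-199339/4500) = -9368933/2250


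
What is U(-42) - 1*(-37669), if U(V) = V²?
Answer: 39433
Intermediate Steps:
U(-42) - 1*(-37669) = (-42)² - 1*(-37669) = 1764 + 37669 = 39433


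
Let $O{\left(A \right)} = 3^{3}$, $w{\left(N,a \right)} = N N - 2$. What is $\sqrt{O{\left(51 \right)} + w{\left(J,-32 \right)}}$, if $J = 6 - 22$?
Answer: $\sqrt{281} \approx 16.763$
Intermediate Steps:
$J = -16$
$w{\left(N,a \right)} = -2 + N^{2}$ ($w{\left(N,a \right)} = N^{2} - 2 = -2 + N^{2}$)
$O{\left(A \right)} = 27$
$\sqrt{O{\left(51 \right)} + w{\left(J,-32 \right)}} = \sqrt{27 - \left(2 - \left(-16\right)^{2}\right)} = \sqrt{27 + \left(-2 + 256\right)} = \sqrt{27 + 254} = \sqrt{281}$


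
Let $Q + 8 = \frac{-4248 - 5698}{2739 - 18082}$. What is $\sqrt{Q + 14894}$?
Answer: $\frac{2 \sqrt{876107716123}}{15343} \approx 122.01$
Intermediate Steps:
$Q = - \frac{112798}{15343}$ ($Q = -8 + \frac{-4248 - 5698}{2739 - 18082} = -8 - \frac{9946}{-15343} = -8 - - \frac{9946}{15343} = -8 + \frac{9946}{15343} = - \frac{112798}{15343} \approx -7.3518$)
$\sqrt{Q + 14894} = \sqrt{- \frac{112798}{15343} + 14894} = \sqrt{\frac{228405844}{15343}} = \frac{2 \sqrt{876107716123}}{15343}$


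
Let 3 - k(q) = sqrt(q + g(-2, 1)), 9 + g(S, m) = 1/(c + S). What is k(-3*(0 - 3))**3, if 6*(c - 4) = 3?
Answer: (15 - sqrt(10))**3/125 ≈ 13.271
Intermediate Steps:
c = 9/2 (c = 4 + (1/6)*3 = 4 + 1/2 = 9/2 ≈ 4.5000)
g(S, m) = -9 + 1/(9/2 + S)
k(q) = 3 - sqrt(-43/5 + q) (k(q) = 3 - sqrt(q + (-79 - 18*(-2))/(9 + 2*(-2))) = 3 - sqrt(q + (-79 + 36)/(9 - 4)) = 3 - sqrt(q - 43/5) = 3 - sqrt(-43/5 + q))
k(-3*(0 - 3))**3 = (3 - sqrt(-215 + 25*(-3*(0 - 3)))/5)**3 = (3 - sqrt(-215 + 25*(-3*(-3)))/5)**3 = (3 - sqrt(-215 + 25*9)/5)**3 = (3 - sqrt(-215 + 225)/5)**3 = (3 - sqrt(10)/5)**3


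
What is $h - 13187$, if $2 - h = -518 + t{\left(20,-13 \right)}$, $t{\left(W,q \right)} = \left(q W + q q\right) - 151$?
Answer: $-12425$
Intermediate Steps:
$t{\left(W,q \right)} = -151 + q^{2} + W q$ ($t{\left(W,q \right)} = \left(W q + q^{2}\right) - 151 = \left(q^{2} + W q\right) - 151 = -151 + q^{2} + W q$)
$h = 762$ ($h = 2 - \left(-518 + \left(-151 + \left(-13\right)^{2} + 20 \left(-13\right)\right)\right) = 2 - \left(-518 - 242\right) = 2 - -760 = 2 + 760 = 762$)
$h - 13187 = 762 - 13187 = -12425$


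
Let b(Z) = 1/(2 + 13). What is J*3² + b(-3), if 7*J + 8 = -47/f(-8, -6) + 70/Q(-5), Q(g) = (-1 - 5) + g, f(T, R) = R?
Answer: -19241/2310 ≈ -8.3294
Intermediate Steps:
b(Z) = 1/15
Q(g) = -6 + g
J = -431/462 (J = -8/7 + (-47/(-6) + 70/(-6 - 5))/7 = -8/7 + (-47*(-⅙) + 70/(-11))/7 = -8/7 + (47/6 + 70*(-1/11))/7 = -8/7 + (47/6 - 70/11)/7 = -8/7 + (⅐)*(97/66) = -8/7 + 97/462 = -431/462 ≈ -0.93290)
J*3² + b(-3) = -431/462*3² + 1/15 = -431/462*9 + 1/15 = -1293/154 + 1/15 = -19241/2310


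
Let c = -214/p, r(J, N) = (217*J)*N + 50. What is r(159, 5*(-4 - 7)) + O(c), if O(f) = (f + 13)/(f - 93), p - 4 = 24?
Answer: -2673739610/1409 ≈ -1.8976e+6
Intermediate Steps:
p = 28 (p = 4 + 24 = 28)
r(J, N) = 50 + 217*J*N (r(J, N) = 217*J*N + 50 = 50 + 217*J*N)
c = -107/14 (c = -214/28 = -214*1/28 = -107/14 ≈ -7.6429)
O(f) = (13 + f)/(-93 + f)
r(159, 5*(-4 - 7)) + O(c) = (50 + 217*159*(5*(-4 - 7))) + (13 - 107/14)/(-93 - 107/14) = (50 + 217*159*(5*(-11))) + (75/14)/(-1409/14) = (50 + 217*159*(-55)) - 14/1409*75/14 = (50 - 1897665) - 75/1409 = -1897615 - 75/1409 = -2673739610/1409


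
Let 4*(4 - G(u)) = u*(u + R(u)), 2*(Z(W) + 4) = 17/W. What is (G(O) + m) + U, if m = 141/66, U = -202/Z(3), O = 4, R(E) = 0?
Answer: 26993/154 ≈ 175.28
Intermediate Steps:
Z(W) = -4 + 17/(2*W) (Z(W) = -4 + (17/W)/2 = -4 + 17/(2*W))
U = 1212/7 (U = -202/(-4 + (17/2)/3) = -202/(-4 + (17/2)*(⅓)) = -202/(-4 + 17/6) = -202/(-7/6) = -202*(-6/7) = 1212/7 ≈ 173.14)
m = 47/22 (m = 141*(1/66) = 47/22 ≈ 2.1364)
G(u) = 4 - u²/4 (G(u) = 4 - u*(u + 0)/4 = 4 - u*u/4 = 4 - u²/4)
(G(O) + m) + U = ((4 - ¼*4²) + 47/22) + 1212/7 = ((4 - ¼*16) + 47/22) + 1212/7 = ((4 - 4) + 47/22) + 1212/7 = (0 + 47/22) + 1212/7 = 47/22 + 1212/7 = 26993/154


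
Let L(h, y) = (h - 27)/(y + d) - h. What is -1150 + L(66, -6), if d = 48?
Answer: -17011/14 ≈ -1215.1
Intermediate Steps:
L(h, y) = -h + (-27 + h)/(48 + y) (L(h, y) = (h - 27)/(y + 48) - h = (-27 + h)/(48 + y) - h = -h + (-27 + h)/(48 + y))
-1150 + L(66, -6) = -1150 + (-27 - 47*66 - 1*66*(-6))/(48 - 6) = -1150 + (-27 - 3102 + 396)/42 = -1150 + (1/42)*(-2733) = -1150 - 911/14 = -17011/14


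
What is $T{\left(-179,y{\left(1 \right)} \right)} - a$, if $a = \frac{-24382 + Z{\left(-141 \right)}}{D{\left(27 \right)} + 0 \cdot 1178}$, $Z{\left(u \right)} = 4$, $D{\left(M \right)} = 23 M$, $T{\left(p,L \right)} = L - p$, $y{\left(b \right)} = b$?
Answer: $\frac{45386}{207} \approx 219.26$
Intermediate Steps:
$a = - \frac{8126}{207}$ ($a = \frac{-24382 + 4}{23 \cdot 27 + 0 \cdot 1178} = - \frac{24378}{621 + 0} = - \frac{24378}{621} = \left(-24378\right) \frac{1}{621} = - \frac{8126}{207} \approx -39.256$)
$T{\left(-179,y{\left(1 \right)} \right)} - a = \left(1 - -179\right) - - \frac{8126}{207} = \left(1 + 179\right) + \frac{8126}{207} = 180 + \frac{8126}{207} = \frac{45386}{207}$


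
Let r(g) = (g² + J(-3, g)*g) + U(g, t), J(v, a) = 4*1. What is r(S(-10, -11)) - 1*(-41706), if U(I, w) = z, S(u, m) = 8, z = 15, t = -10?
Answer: 41817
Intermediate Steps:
U(I, w) = 15
J(v, a) = 4
r(g) = 15 + g² + 4*g (r(g) = (g² + 4*g) + 15 = 15 + g² + 4*g)
r(S(-10, -11)) - 1*(-41706) = (15 + 8² + 4*8) - 1*(-41706) = (15 + 64 + 32) + 41706 = 111 + 41706 = 41817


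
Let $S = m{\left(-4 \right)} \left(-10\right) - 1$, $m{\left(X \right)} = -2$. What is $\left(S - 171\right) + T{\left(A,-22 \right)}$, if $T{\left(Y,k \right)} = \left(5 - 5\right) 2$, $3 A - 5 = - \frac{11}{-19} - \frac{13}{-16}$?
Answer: $-152$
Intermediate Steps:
$S = 19$ ($S = \left(-2\right) \left(-10\right) - 1 = 20 - 1 = 19$)
$A = \frac{1943}{912}$ ($A = \frac{5}{3} + \frac{- \frac{11}{-19} - \frac{13}{-16}}{3} = \frac{5}{3} + \frac{\left(-11\right) \left(- \frac{1}{19}\right) - - \frac{13}{16}}{3} = \frac{5}{3} + \frac{\frac{11}{19} + \frac{13}{16}}{3} = \frac{5}{3} + \frac{1}{3} \cdot \frac{423}{304} = \frac{5}{3} + \frac{141}{304} = \frac{1943}{912} \approx 2.1305$)
$T{\left(Y,k \right)} = 0$ ($T{\left(Y,k \right)} = 0 \cdot 2 = 0$)
$\left(S - 171\right) + T{\left(A,-22 \right)} = \left(19 - 171\right) + 0 = -152 + 0 = -152$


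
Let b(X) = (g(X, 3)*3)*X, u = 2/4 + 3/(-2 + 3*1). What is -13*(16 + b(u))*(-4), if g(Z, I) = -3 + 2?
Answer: 286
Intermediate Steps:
g(Z, I) = -1
u = 7/2 (u = 2*(1/4) + 3/(-2 + 3) = 1/2 + 3/1 = 1/2 + 3*1 = 1/2 + 3 = 7/2 ≈ 3.5000)
b(X) = -3*X (b(X) = (-1*3)*X = -3*X)
-13*(16 + b(u))*(-4) = -13*(16 - 3*7/2)*(-4) = -13*(16 - 21/2)*(-4) = -13*11/2*(-4) = -143/2*(-4) = 286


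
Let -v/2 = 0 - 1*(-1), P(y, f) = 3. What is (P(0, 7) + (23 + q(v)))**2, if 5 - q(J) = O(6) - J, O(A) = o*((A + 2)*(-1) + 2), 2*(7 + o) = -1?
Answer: 256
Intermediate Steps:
o = -15/2 (o = -7 + (1/2)*(-1) = -7 - 1/2 = -15/2 ≈ -7.5000)
O(A) = 15*A/2 (O(A) = -15*((A + 2)*(-1) + 2)/2 = -15*((2 + A)*(-1) + 2)/2 = -15*((-2 - A) + 2)/2 = -(-15)*A/2 = 15*A/2)
v = -2 (v = -2*(0 - 1*(-1)) = -2*(0 + 1) = -2*1 = -2)
q(J) = -40 + J (q(J) = 5 - ((15/2)*6 - J) = 5 - (45 - J) = 5 + (-45 + J) = -40 + J)
(P(0, 7) + (23 + q(v)))**2 = (3 + (23 + (-40 - 2)))**2 = (3 + (23 - 42))**2 = (3 - 19)**2 = (-16)**2 = 256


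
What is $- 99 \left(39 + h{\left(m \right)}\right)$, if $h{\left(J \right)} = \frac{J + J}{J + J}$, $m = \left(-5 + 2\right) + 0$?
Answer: $-3960$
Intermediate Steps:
$m = -3$ ($m = -3 + 0 = -3$)
$h{\left(J \right)} = 1$ ($h{\left(J \right)} = \frac{2 J}{2 J} = 2 J \frac{1}{2 J} = 1$)
$- 99 \left(39 + h{\left(m \right)}\right) = - 99 \left(39 + 1\right) = \left(-99\right) 40 = -3960$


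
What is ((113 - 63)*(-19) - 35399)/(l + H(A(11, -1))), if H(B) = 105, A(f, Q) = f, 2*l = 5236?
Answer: -36349/2723 ≈ -13.349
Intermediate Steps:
l = 2618 (l = (½)*5236 = 2618)
((113 - 63)*(-19) - 35399)/(l + H(A(11, -1))) = ((113 - 63)*(-19) - 35399)/(2618 + 105) = (50*(-19) - 35399)/2723 = (-950 - 35399)*(1/2723) = -36349*1/2723 = -36349/2723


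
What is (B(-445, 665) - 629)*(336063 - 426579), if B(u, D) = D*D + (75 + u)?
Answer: -39938012616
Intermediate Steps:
B(u, D) = 75 + u + D² (B(u, D) = D² + (75 + u) = 75 + u + D²)
(B(-445, 665) - 629)*(336063 - 426579) = ((75 - 445 + 665²) - 629)*(336063 - 426579) = ((75 - 445 + 442225) - 629)*(-90516) = (441855 - 629)*(-90516) = 441226*(-90516) = -39938012616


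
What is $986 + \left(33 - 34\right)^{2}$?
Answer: $987$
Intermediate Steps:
$986 + \left(33 - 34\right)^{2} = 986 + \left(-1\right)^{2} = 986 + 1 = 987$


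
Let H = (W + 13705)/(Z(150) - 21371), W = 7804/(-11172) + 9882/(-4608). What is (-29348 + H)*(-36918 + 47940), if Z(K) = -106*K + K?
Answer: -1430947489726825367/4423635328 ≈ -3.2348e+8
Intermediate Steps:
W = -2032813/715008 (W = 7804*(-1/11172) + 9882*(-1/4608) = -1951/2793 - 549/256 = -2032813/715008 ≈ -2.8431)
Z(K) = -105*K
H = -9797151827/26541811968 (H = (-2032813/715008 + 13705)/(-105*150 - 21371) = 9797151827/(715008*(-15750 - 21371)) = (9797151827/715008)/(-37121) = (9797151827/715008)*(-1/37121) = -9797151827/26541811968 ≈ -0.36912)
(-29348 + H)*(-36918 + 47940) = (-29348 - 9797151827/26541811968)*(-36918 + 47940) = -778958894788691/26541811968*11022 = -1430947489726825367/4423635328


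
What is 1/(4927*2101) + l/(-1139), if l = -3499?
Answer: 36220344012/11790503153 ≈ 3.0720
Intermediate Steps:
1/(4927*2101) + l/(-1139) = 1/(4927*2101) - 3499/(-1139) = (1/4927)*(1/2101) - 3499*(-1/1139) = 1/10351627 + 3499/1139 = 36220344012/11790503153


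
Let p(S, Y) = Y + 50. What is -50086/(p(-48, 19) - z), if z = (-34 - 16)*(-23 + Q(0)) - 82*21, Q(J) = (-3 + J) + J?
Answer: -50086/491 ≈ -102.01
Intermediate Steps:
Q(J) = -3 + 2*J
p(S, Y) = 50 + Y
z = -422 (z = (-34 - 16)*(-23 + (-3 + 2*0)) - 82*21 = -50*(-23 + (-3 + 0)) - 1722 = -50*(-23 - 3) - 1722 = -50*(-26) - 1722 = 1300 - 1722 = -422)
-50086/(p(-48, 19) - z) = -50086/((50 + 19) - 1*(-422)) = -50086/(69 + 422) = -50086/491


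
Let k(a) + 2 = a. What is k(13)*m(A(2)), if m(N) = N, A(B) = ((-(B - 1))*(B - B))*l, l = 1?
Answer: 0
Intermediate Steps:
k(a) = -2 + a
A(B) = 0 (A(B) = ((-(B - 1))*(B - B))*1 = (-(-1 + B)*0)*1 = ((1 - B)*0)*1 = 0*1 = 0)
k(13)*m(A(2)) = (-2 + 13)*0 = 11*0 = 0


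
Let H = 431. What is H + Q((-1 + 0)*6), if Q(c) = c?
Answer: 425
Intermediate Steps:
H + Q((-1 + 0)*6) = 431 + (-1 + 0)*6 = 431 - 1*6 = 431 - 6 = 425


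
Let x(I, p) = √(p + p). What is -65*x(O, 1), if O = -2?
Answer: -65*√2 ≈ -91.924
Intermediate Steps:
x(I, p) = √2*√p (x(I, p) = √(2*p) = √2*√p)
-65*x(O, 1) = -65*√2*√1 = -65*√2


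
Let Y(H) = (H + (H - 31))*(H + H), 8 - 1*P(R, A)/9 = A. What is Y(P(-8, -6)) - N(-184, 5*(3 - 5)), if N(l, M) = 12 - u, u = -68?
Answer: 55612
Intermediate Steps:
P(R, A) = 72 - 9*A
Y(H) = 2*H*(-31 + 2*H) (Y(H) = (H + (-31 + H))*(2*H) = (-31 + 2*H)*(2*H) = 2*H*(-31 + 2*H))
N(l, M) = 80 (N(l, M) = 12 - 1*(-68) = 12 + 68 = 80)
Y(P(-8, -6)) - N(-184, 5*(3 - 5)) = 2*(72 - 9*(-6))*(-31 + 2*(72 - 9*(-6))) - 1*80 = 2*(72 + 54)*(-31 + 2*(72 + 54)) - 80 = 2*126*(-31 + 2*126) - 80 = 2*126*(-31 + 252) - 80 = 2*126*221 - 80 = 55692 - 80 = 55612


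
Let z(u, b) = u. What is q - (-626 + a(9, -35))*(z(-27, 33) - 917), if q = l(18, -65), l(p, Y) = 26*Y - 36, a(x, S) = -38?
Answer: -628542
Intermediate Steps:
l(p, Y) = -36 + 26*Y
q = -1726 (q = -36 + 26*(-65) = -36 - 1690 = -1726)
q - (-626 + a(9, -35))*(z(-27, 33) - 917) = -1726 - (-626 - 38)*(-27 - 917) = -1726 - (-664)*(-944) = -1726 - 1*626816 = -1726 - 626816 = -628542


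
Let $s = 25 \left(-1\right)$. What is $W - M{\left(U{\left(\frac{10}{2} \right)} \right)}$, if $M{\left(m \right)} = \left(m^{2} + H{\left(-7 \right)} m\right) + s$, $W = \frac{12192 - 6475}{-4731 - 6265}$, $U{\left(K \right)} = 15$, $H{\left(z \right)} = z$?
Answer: $- \frac{1050337}{10996} \approx -95.52$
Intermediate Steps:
$s = -25$
$W = - \frac{5717}{10996}$ ($W = \frac{5717}{-10996} = 5717 \left(- \frac{1}{10996}\right) = - \frac{5717}{10996} \approx -0.51992$)
$M{\left(m \right)} = -25 + m^{2} - 7 m$ ($M{\left(m \right)} = \left(m^{2} - 7 m\right) - 25 = -25 + m^{2} - 7 m$)
$W - M{\left(U{\left(\frac{10}{2} \right)} \right)} = - \frac{5717}{10996} - \left(-25 + 15^{2} - 105\right) = - \frac{5717}{10996} - \left(-25 + 225 - 105\right) = - \frac{5717}{10996} - 95 = - \frac{1050337}{10996}$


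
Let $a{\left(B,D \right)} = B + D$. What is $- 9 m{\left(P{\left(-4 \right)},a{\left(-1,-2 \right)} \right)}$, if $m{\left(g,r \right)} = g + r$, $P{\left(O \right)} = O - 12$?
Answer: $171$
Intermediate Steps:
$P{\left(O \right)} = -12 + O$
$- 9 m{\left(P{\left(-4 \right)},a{\left(-1,-2 \right)} \right)} = - 9 \left(\left(-12 - 4\right) - 3\right) = - 9 \left(-16 - 3\right) = \left(-9\right) \left(-19\right) = 171$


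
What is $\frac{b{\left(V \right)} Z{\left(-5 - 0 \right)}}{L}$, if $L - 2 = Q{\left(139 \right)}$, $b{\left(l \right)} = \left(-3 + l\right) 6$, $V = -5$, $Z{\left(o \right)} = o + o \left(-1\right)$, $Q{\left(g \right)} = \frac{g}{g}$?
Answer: $0$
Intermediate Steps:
$Q{\left(g \right)} = 1$
$Z{\left(o \right)} = 0$ ($Z{\left(o \right)} = o - o = 0$)
$b{\left(l \right)} = -18 + 6 l$
$L = 3$ ($L = 2 + 1 = 3$)
$\frac{b{\left(V \right)} Z{\left(-5 - 0 \right)}}{L} = \frac{\left(-18 + 6 \left(-5\right)\right) 0}{3} = \left(-18 - 30\right) 0 \cdot \frac{1}{3} = \left(-48\right) 0 \cdot \frac{1}{3} = 0 \cdot \frac{1}{3} = 0$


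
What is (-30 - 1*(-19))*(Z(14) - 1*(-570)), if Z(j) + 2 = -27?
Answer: -5951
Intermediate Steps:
Z(j) = -29 (Z(j) = -2 - 27 = -29)
(-30 - 1*(-19))*(Z(14) - 1*(-570)) = (-30 - 1*(-19))*(-29 - 1*(-570)) = (-30 + 19)*(-29 + 570) = -11*541 = -5951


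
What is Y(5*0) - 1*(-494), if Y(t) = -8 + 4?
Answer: 490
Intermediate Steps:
Y(t) = -4
Y(5*0) - 1*(-494) = -4 - 1*(-494) = -4 + 494 = 490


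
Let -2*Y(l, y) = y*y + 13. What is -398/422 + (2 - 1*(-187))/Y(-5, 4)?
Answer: -85529/6119 ≈ -13.978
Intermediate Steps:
Y(l, y) = -13/2 - y**2/2 (Y(l, y) = -(y*y + 13)/2 = -(y**2 + 13)/2 = -(13 + y**2)/2 = -13/2 - y**2/2)
-398/422 + (2 - 1*(-187))/Y(-5, 4) = -398/422 + (2 - 1*(-187))/(-13/2 - 1/2*4**2) = -398*1/422 + (2 + 187)/(-13/2 - 1/2*16) = -199/211 + 189/(-13/2 - 8) = -199/211 + 189/(-29/2) = -199/211 + 189*(-2/29) = -199/211 - 378/29 = -85529/6119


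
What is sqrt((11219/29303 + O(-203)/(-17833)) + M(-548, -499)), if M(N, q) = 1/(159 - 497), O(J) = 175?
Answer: sqrt(68316720012024030646)/13586570374 ≈ 0.60835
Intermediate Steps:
M(N, q) = -1/338 (M(N, q) = 1/(-338) = -1/338)
sqrt((11219/29303 + O(-203)/(-17833)) + M(-548, -499)) = sqrt((11219/29303 + 175/(-17833)) - 1/338) = sqrt((11219*(1/29303) + 175*(-1/17833)) - 1/338) = sqrt((11219/29303 - 175/17833) - 1/338) = sqrt(194940402/522560399 - 1/338) = sqrt(65367295477/176625414862) = sqrt(68316720012024030646)/13586570374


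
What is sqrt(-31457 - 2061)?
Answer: I*sqrt(33518) ≈ 183.08*I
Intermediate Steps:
sqrt(-31457 - 2061) = sqrt(-33518) = I*sqrt(33518)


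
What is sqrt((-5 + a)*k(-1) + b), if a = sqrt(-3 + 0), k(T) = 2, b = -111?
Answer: sqrt(-121 + 2*I*sqrt(3)) ≈ 0.1574 + 11.001*I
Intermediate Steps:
a = I*sqrt(3) (a = sqrt(-3) = I*sqrt(3) ≈ 1.732*I)
sqrt((-5 + a)*k(-1) + b) = sqrt((-5 + I*sqrt(3))*2 - 111) = sqrt((-10 + 2*I*sqrt(3)) - 111) = sqrt(-121 + 2*I*sqrt(3))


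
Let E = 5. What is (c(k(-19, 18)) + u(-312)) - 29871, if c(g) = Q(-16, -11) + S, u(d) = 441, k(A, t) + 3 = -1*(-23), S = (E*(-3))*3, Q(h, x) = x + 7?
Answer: -29479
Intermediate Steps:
Q(h, x) = 7 + x
S = -45 (S = (5*(-3))*3 = -15*3 = -45)
k(A, t) = 20 (k(A, t) = -3 - 1*(-23) = -3 + 23 = 20)
c(g) = -49 (c(g) = (7 - 11) - 45 = -4 - 45 = -49)
(c(k(-19, 18)) + u(-312)) - 29871 = (-49 + 441) - 29871 = 392 - 29871 = -29479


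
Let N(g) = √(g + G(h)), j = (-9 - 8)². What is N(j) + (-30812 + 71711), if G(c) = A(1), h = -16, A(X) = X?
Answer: 40899 + √290 ≈ 40916.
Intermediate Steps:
G(c) = 1
j = 289 (j = (-17)² = 289)
N(g) = √(1 + g) (N(g) = √(g + 1) = √(1 + g))
N(j) + (-30812 + 71711) = √(1 + 289) + (-30812 + 71711) = √290 + 40899 = 40899 + √290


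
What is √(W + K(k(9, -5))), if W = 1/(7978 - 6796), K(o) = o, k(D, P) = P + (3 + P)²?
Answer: I*√1395942/1182 ≈ 0.99958*I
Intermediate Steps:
W = 1/1182 ≈ 0.00084602
√(W + K(k(9, -5))) = √(1/1182 + (-5 + (3 - 5)²)) = √(1/1182 + (-5 + (-2)²)) = √(1/1182 + (-5 + 4)) = √(1/1182 - 1) = √(-1181/1182) = I*√1395942/1182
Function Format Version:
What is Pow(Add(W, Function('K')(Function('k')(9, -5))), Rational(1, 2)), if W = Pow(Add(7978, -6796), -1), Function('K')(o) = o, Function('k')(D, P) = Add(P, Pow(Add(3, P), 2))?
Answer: Mul(Rational(1, 1182), I, Pow(1395942, Rational(1, 2))) ≈ Mul(0.99958, I)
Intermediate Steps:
W = Rational(1, 1182) (W = Pow(1182, -1) = Rational(1, 1182) ≈ 0.00084602)
Pow(Add(W, Function('K')(Function('k')(9, -5))), Rational(1, 2)) = Pow(Add(Rational(1, 1182), Add(-5, Pow(Add(3, -5), 2))), Rational(1, 2)) = Pow(Add(Rational(1, 1182), Add(-5, Pow(-2, 2))), Rational(1, 2)) = Pow(Add(Rational(1, 1182), Add(-5, 4)), Rational(1, 2)) = Pow(Add(Rational(1, 1182), -1), Rational(1, 2)) = Pow(Rational(-1181, 1182), Rational(1, 2)) = Mul(Rational(1, 1182), I, Pow(1395942, Rational(1, 2)))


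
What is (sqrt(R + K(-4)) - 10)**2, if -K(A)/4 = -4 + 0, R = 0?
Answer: 36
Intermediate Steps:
K(A) = 16 (K(A) = -4*(-4 + 0) = -4*(-4) = 16)
(sqrt(R + K(-4)) - 10)**2 = (sqrt(0 + 16) - 10)**2 = (sqrt(16) - 10)**2 = (4 - 10)**2 = (-6)**2 = 36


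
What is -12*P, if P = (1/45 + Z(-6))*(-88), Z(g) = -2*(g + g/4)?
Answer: 237952/15 ≈ 15863.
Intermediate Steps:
Z(g) = -5*g/2 (Z(g) = -2*(g + g*(¼)) = -2*(g + g/4) = -5*g/2)
P = -59488/45 (P = (1/45 - 5/2*(-6))*(-88) = (1/45 + 15)*(-88) = (676/45)*(-88) = -59488/45 ≈ -1322.0)
-12*P = -12*(-59488/45) = 237952/15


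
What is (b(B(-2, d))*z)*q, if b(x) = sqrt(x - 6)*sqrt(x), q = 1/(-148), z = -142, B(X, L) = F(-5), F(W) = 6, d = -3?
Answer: 0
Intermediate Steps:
B(X, L) = 6
q = -1/148 ≈ -0.0067568
b(x) = sqrt(x)*sqrt(-6 + x) (b(x) = sqrt(-6 + x)*sqrt(x) = sqrt(x)*sqrt(-6 + x))
(b(B(-2, d))*z)*q = ((sqrt(6)*sqrt(-6 + 6))*(-142))*(-1/148) = ((sqrt(6)*sqrt(0))*(-142))*(-1/148) = ((sqrt(6)*0)*(-142))*(-1/148) = (0*(-142))*(-1/148) = 0*(-1/148) = 0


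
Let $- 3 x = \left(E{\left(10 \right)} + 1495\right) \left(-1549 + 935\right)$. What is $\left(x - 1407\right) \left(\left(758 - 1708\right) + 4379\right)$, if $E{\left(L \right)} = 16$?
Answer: $1055598219$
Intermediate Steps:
$x = \frac{927754}{3}$ ($x = - \frac{\left(16 + 1495\right) \left(-1549 + 935\right)}{3} = - \frac{1511 \left(-614\right)}{3} = \left(- \frac{1}{3}\right) \left(-927754\right) = \frac{927754}{3} \approx 3.0925 \cdot 10^{5}$)
$\left(x - 1407\right) \left(\left(758 - 1708\right) + 4379\right) = \left(\frac{927754}{3} - 1407\right) \left(\left(758 - 1708\right) + 4379\right) = \frac{923533 \left(\left(758 - 1708\right) + 4379\right)}{3} = \frac{923533 \left(-950 + 4379\right)}{3} = \frac{923533}{3} \cdot 3429 = 1055598219$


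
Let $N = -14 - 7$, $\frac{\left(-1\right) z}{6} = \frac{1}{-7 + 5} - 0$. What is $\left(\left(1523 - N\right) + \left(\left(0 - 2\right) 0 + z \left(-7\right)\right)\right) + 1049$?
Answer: $2572$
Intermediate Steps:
$z = 3$ ($z = - 6 \left(\frac{1}{-7 + 5} - 0\right) = - 6 \left(\frac{1}{-2} + 0\right) = - 6 \left(- \frac{1}{2} + 0\right) = \left(-6\right) \left(- \frac{1}{2}\right) = 3$)
$N = -21$ ($N = -14 - 7 = -21$)
$\left(\left(1523 - N\right) + \left(\left(0 - 2\right) 0 + z \left(-7\right)\right)\right) + 1049 = \left(\left(1523 - -21\right) + \left(\left(0 - 2\right) 0 + 3 \left(-7\right)\right)\right) + 1049 = \left(\left(1523 + 21\right) - 21\right) + 1049 = \left(1544 + \left(0 - 21\right)\right) + 1049 = \left(1544 - 21\right) + 1049 = 1523 + 1049 = 2572$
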